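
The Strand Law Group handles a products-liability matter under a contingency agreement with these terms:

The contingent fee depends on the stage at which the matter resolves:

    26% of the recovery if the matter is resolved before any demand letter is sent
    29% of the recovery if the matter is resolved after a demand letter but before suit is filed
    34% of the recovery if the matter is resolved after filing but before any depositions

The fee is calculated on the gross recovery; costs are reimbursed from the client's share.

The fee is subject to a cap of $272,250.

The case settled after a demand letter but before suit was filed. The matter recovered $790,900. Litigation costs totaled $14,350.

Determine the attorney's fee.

$229,361.00

Fee base is the gross recovery, $790,900; costs are reimbursed separately.
The matter settled after a demand letter but before suit was filed, so the 29% rate applies.
$790,900 × 29% = $229,361.00
$229,361.00 is under the $272,250 cap.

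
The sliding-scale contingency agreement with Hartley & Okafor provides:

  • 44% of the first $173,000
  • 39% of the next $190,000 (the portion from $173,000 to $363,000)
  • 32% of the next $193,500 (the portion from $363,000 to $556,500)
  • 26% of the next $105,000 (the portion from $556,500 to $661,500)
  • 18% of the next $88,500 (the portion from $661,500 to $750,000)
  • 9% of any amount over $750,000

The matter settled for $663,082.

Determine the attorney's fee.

First $173,000 at 44% = $76,120.00
Next $190,000 at 39% = $74,100.00
Next $193,500 at 32% = $61,920.00
Next $105,000 at 26% = $27,300.00
Remaining $1,582 at 18% = $284.76
Fee: $76,120.00 + $74,100.00 + $61,920.00 + $27,300.00 + $284.76 = $239,724.76

$239,724.76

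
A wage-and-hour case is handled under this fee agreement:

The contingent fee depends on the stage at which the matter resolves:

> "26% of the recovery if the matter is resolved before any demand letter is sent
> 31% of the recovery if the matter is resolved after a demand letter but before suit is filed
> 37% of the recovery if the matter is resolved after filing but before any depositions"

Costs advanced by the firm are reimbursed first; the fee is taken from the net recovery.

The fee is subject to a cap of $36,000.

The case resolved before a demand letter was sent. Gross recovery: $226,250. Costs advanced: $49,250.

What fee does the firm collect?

Fee base (net of costs): $226,250 − $49,250 = $177,000
The matter resolved before a demand letter was sent, so the 26% rate applies.
$177,000 × 26% = $46,020.00
$46,020.00 exceeds the $36,000 cap, so the fee is capped at $36,000.00.

$36,000.00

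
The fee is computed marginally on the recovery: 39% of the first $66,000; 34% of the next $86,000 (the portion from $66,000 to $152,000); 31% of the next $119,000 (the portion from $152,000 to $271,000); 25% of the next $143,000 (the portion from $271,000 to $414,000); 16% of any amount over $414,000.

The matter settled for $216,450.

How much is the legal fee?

$74,959.50

First $66,000 at 39% = $25,740.00
Next $86,000 at 34% = $29,240.00
Remaining $64,450 at 31% = $19,979.50
Fee: $25,740.00 + $29,240.00 + $19,979.50 = $74,959.50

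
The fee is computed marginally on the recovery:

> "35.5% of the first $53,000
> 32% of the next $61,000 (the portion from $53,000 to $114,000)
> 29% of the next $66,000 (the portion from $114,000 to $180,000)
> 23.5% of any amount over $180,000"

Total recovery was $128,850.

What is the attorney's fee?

$42,641.50

First $53,000 at 35.5% = $18,815.00
Next $61,000 at 32% = $19,520.00
Remaining $14,850 at 29% = $4,306.50
Fee: $18,815.00 + $19,520.00 + $4,306.50 = $42,641.50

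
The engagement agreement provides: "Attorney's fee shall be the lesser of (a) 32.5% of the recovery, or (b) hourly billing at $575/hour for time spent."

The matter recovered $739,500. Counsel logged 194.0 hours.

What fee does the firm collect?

(a) 32.5% of $739,500 = $240,337.50
(b) 194.0 × $575 = $111,550.00
The lesser is (b): $111,550.00.

$111,550.00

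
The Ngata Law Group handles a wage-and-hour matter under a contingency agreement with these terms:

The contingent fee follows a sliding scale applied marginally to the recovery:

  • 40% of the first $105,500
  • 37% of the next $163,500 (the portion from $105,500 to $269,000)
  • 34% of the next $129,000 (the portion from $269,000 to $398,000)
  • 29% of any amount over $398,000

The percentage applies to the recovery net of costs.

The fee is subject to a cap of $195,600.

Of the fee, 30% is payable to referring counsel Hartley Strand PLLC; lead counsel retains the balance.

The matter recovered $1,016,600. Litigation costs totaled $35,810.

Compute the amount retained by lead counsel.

$136,920.00

Fee base (net of costs): $1,016,600 − $35,810 = $980,790
First $105,500 at 40% = $42,200.00
Next $163,500 at 37% = $60,495.00
Next $129,000 at 34% = $43,860.00
Remaining $582,790 at 29% = $169,009.10
Fee: $42,200.00 + $60,495.00 + $43,860.00 + $169,009.10 = $315,564.10
$315,564.10 exceeds the $195,600 cap, so the fee is capped at $195,600.00.
Referral share: 30% of $195,600.00 = $58,680.00; lead counsel retains $195,600.00 − $58,680.00 = $136,920.00.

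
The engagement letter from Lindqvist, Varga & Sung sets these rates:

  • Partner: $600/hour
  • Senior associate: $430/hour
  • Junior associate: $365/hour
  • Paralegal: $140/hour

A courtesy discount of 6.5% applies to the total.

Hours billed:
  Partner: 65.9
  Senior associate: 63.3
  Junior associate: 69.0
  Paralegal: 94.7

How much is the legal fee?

Partner: 65.9 × $600 = $39,540.00
Senior associate: 63.3 × $430 = $27,219.00
Junior associate: 69.0 × $365 = $25,185.00
Paralegal: 94.7 × $140 = $13,258.00
Subtotal: $105,202.00
Less 6.5% discount: −$6,838.13
Total: $105,202.00 − $6,838.13 = $98,363.87

$98,363.87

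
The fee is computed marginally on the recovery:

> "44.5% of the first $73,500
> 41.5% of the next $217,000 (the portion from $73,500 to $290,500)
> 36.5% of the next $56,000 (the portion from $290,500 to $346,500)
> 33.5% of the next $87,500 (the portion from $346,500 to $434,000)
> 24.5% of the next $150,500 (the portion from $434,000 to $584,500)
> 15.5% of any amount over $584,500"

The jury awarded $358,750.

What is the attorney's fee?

First $73,500 at 44.5% = $32,707.50
Next $217,000 at 41.5% = $90,055.00
Next $56,000 at 36.5% = $20,440.00
Remaining $12,250 at 33.5% = $4,103.75
Fee: $32,707.50 + $90,055.00 + $20,440.00 + $4,103.75 = $147,306.25

$147,306.25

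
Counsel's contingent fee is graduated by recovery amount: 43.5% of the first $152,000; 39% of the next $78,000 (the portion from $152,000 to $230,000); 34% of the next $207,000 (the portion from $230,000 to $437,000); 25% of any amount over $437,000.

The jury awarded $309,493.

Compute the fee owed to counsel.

First $152,000 at 43.5% = $66,120.00
Next $78,000 at 39% = $30,420.00
Remaining $79,493 at 34% = $27,027.62
Fee: $66,120.00 + $30,420.00 + $27,027.62 = $123,567.62

$123,567.62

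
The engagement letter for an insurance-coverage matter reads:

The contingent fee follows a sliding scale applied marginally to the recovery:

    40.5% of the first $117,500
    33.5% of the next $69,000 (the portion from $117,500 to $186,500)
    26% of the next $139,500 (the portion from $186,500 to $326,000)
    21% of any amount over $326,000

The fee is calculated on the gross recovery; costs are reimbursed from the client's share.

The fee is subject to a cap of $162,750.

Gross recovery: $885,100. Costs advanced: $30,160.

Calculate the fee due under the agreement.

$162,750.00

Fee base is the gross recovery, $885,100; costs are reimbursed separately.
First $117,500 at 40.5% = $47,587.50
Next $69,000 at 33.5% = $23,115.00
Next $139,500 at 26% = $36,270.00
Remaining $559,100 at 21% = $117,411.00
Fee: $47,587.50 + $23,115.00 + $36,270.00 + $117,411.00 = $224,383.50
$224,383.50 exceeds the $162,750 cap, so the fee is capped at $162,750.00.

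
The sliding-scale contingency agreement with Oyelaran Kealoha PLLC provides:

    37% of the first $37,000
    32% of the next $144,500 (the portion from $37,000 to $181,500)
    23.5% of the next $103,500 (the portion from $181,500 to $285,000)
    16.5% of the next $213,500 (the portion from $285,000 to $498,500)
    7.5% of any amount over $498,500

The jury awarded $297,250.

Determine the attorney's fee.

$86,273.75

First $37,000 at 37% = $13,690.00
Next $144,500 at 32% = $46,240.00
Next $103,500 at 23.5% = $24,322.50
Remaining $12,250 at 16.5% = $2,021.25
Fee: $13,690.00 + $46,240.00 + $24,322.50 + $2,021.25 = $86,273.75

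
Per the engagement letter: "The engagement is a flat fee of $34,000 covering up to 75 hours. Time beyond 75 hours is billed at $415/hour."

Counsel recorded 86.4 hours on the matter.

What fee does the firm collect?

$38,731.00

Flat fee: $34,000.00
Excess hours: 86.4 − 75 = 11.4
Overrun: 11.4 × $415 = $4,731.00
Total: $34,000.00 + $4,731.00 = $38,731.00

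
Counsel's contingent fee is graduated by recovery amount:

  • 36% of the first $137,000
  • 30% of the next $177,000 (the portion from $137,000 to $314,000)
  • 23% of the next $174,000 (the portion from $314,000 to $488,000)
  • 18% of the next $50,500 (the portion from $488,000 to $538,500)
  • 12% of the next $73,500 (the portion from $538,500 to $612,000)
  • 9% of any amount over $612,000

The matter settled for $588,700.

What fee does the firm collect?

First $137,000 at 36% = $49,320.00
Next $177,000 at 30% = $53,100.00
Next $174,000 at 23% = $40,020.00
Next $50,500 at 18% = $9,090.00
Remaining $50,200 at 12% = $6,024.00
Fee: $49,320.00 + $53,100.00 + $40,020.00 + $9,090.00 + $6,024.00 = $157,554.00

$157,554.00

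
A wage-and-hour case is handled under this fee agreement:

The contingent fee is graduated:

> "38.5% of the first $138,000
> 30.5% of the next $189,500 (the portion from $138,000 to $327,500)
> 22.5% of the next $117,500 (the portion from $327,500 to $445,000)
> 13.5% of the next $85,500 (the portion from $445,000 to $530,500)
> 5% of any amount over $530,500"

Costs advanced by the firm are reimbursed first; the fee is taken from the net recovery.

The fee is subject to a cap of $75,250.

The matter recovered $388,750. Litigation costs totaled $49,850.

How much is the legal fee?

$75,250.00

Fee base (net of costs): $388,750 − $49,850 = $338,900
First $138,000 at 38.5% = $53,130.00
Next $189,500 at 30.5% = $57,797.50
Remaining $11,400 at 22.5% = $2,565.00
Fee: $53,130.00 + $57,797.50 + $2,565.00 = $113,492.50
$113,492.50 exceeds the $75,250 cap, so the fee is capped at $75,250.00.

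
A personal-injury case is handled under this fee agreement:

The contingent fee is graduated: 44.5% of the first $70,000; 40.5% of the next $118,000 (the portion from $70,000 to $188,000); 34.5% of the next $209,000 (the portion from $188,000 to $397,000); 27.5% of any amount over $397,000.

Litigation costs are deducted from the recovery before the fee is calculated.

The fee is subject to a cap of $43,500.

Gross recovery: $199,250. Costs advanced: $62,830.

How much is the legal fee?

Fee base (net of costs): $199,250 − $62,830 = $136,420
First $70,000 at 44.5% = $31,150.00
Remaining $66,420 at 40.5% = $26,900.10
Fee: $31,150.00 + $26,900.10 = $58,050.10
$58,050.10 exceeds the $43,500 cap, so the fee is capped at $43,500.00.

$43,500.00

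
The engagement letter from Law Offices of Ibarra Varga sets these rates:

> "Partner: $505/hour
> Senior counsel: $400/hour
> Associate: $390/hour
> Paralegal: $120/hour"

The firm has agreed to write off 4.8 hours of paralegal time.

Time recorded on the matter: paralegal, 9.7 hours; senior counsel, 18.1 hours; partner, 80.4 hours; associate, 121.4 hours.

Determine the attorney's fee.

$95,776.00

Partner: 80.4 × $505 = $40,602.00
Senior counsel: 18.1 × $400 = $7,240.00
Associate: 121.4 × $390 = $47,346.00
Paralegal: 9.7 × $120 = $1,164.00
Subtotal: $96,352.00
Write-off: 4.8 × $120 = $576.00
Total: $96,352.00 − $576.00 = $95,776.00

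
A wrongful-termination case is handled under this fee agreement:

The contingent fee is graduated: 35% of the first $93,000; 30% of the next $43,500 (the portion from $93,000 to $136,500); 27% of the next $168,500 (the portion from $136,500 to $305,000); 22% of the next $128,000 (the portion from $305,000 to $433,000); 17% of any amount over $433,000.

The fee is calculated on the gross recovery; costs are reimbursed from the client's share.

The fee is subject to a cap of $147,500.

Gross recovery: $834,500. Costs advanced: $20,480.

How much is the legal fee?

$147,500.00

Fee base is the gross recovery, $834,500; costs are reimbursed separately.
First $93,000 at 35% = $32,550.00
Next $43,500 at 30% = $13,050.00
Next $168,500 at 27% = $45,495.00
Next $128,000 at 22% = $28,160.00
Remaining $401,500 at 17% = $68,255.00
Fee: $32,550.00 + $13,050.00 + $45,495.00 + $28,160.00 + $68,255.00 = $187,510.00
$187,510.00 exceeds the $147,500 cap, so the fee is capped at $147,500.00.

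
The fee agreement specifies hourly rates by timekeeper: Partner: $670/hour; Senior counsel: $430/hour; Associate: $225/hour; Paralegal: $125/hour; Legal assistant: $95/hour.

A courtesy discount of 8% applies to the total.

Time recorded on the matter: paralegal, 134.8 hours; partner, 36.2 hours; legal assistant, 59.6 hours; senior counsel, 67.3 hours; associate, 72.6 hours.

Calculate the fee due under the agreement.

Partner: 36.2 × $670 = $24,254.00
Senior counsel: 67.3 × $430 = $28,939.00
Associate: 72.6 × $225 = $16,335.00
Paralegal: 134.8 × $125 = $16,850.00
Legal assistant: 59.6 × $95 = $5,662.00
Subtotal: $92,040.00
Less 8% discount: −$7,363.20
Total: $92,040.00 − $7,363.20 = $84,676.80

$84,676.80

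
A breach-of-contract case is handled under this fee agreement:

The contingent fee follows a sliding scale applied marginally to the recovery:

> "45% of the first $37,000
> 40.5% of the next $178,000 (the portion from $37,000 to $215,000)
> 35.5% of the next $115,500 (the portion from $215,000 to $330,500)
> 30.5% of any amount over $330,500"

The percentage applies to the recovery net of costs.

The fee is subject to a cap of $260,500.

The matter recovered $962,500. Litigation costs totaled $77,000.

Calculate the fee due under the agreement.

$260,500.00

Fee base (net of costs): $962,500 − $77,000 = $885,500
First $37,000 at 45% = $16,650.00
Next $178,000 at 40.5% = $72,090.00
Next $115,500 at 35.5% = $41,002.50
Remaining $555,000 at 30.5% = $169,275.00
Fee: $16,650.00 + $72,090.00 + $41,002.50 + $169,275.00 = $299,017.50
$299,017.50 exceeds the $260,500 cap, so the fee is capped at $260,500.00.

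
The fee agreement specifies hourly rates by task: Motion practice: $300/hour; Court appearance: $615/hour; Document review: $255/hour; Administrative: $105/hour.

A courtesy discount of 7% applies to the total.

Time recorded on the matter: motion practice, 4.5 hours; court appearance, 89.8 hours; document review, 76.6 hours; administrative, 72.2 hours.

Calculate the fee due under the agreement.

Motion practice: 4.5 × $300 = $1,350.00
Court appearance: 89.8 × $615 = $55,227.00
Document review: 76.6 × $255 = $19,533.00
Administrative: 72.2 × $105 = $7,581.00
Subtotal: $83,691.00
Less 7% discount: −$5,858.37
Total: $83,691.00 − $5,858.37 = $77,832.63

$77,832.63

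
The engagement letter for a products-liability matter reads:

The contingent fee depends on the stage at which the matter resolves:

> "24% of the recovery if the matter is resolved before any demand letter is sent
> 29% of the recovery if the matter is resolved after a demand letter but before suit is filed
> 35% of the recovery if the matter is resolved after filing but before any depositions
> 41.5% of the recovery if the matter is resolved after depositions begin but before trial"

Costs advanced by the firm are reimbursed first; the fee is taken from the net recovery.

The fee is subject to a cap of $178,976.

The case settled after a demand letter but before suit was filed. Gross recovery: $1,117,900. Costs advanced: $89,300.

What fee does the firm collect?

Fee base (net of costs): $1,117,900 − $89,300 = $1,028,600
The matter settled after a demand letter but before suit was filed, so the 29% rate applies.
$1,028,600 × 29% = $298,294.00
$298,294.00 exceeds the $178,976 cap, so the fee is capped at $178,976.00.

$178,976.00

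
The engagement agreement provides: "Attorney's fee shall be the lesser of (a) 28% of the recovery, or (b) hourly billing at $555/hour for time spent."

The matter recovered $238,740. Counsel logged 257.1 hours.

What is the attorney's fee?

$66,847.20

(a) 28% of $238,740 = $66,847.20
(b) 257.1 × $555 = $142,690.50
The lesser is (a): $66,847.20.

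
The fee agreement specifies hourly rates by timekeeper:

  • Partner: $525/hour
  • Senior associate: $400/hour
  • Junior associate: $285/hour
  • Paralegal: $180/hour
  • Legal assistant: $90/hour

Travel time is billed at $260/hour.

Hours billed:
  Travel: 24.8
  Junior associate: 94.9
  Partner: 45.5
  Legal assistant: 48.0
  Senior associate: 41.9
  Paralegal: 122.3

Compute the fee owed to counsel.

$100,476.00

Partner: 45.5 × $525 = $23,887.50
Senior associate: 41.9 × $400 = $16,760.00
Junior associate: 94.9 × $285 = $27,046.50
Paralegal: 122.3 × $180 = $22,014.00
Legal assistant: 48.0 × $90 = $4,320.00
Subtotal: $23,887.50 + $16,760.00 + $27,046.50 + $22,014.00 + $4,320.00 = $94,028.00
Travel: 24.8 × $260 = $6,448.00
Total: $94,028.00 + $6,448.00 = $100,476.00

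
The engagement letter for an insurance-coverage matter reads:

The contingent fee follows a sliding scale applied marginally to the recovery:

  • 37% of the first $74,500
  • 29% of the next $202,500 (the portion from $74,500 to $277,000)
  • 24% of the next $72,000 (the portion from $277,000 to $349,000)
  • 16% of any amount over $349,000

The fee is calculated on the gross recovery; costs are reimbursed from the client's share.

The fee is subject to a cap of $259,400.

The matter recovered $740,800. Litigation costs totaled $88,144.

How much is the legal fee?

Fee base is the gross recovery, $740,800; costs are reimbursed separately.
First $74,500 at 37% = $27,565.00
Next $202,500 at 29% = $58,725.00
Next $72,000 at 24% = $17,280.00
Remaining $391,800 at 16% = $62,688.00
Fee: $27,565.00 + $58,725.00 + $17,280.00 + $62,688.00 = $166,258.00
$166,258.00 is under the $259,400 cap.

$166,258.00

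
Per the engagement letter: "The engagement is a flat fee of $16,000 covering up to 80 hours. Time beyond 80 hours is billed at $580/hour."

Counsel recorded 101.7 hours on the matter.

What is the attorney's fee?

Flat fee: $16,000.00
Excess hours: 101.7 − 80 = 21.7
Overrun: 21.7 × $580 = $12,586.00
Total: $16,000.00 + $12,586.00 = $28,586.00

$28,586.00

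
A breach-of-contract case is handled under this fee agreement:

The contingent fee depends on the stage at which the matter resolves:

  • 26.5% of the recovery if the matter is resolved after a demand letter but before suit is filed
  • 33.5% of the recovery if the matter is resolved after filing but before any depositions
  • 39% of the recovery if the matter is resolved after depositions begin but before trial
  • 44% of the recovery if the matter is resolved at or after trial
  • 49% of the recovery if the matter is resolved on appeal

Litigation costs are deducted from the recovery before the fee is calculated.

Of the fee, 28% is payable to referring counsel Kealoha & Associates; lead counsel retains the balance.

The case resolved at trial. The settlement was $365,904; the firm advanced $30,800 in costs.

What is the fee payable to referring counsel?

$41,284.81

Fee base (net of costs): $365,904 − $30,800 = $335,104
The matter resolved at trial, so the 44% rate applies.
$335,104 × 44% = $147,445.76
Referral share: 28% of $147,445.76 = $41,284.81; lead counsel retains $147,445.76 − $41,284.81 = $106,160.95.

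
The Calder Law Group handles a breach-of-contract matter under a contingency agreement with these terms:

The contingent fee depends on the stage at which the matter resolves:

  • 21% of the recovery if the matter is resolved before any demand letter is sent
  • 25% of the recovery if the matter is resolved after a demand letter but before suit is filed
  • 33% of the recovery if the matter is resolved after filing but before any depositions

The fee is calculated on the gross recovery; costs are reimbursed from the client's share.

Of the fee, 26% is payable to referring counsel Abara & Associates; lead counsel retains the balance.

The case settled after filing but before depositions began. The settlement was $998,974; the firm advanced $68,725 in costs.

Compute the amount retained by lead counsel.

Fee base is the gross recovery, $998,974; costs are reimbursed separately.
The matter settled after filing but before depositions began, so the 33% rate applies.
$998,974 × 33% = $329,661.42
Referral share: 26% of $329,661.42 = $85,711.97; lead counsel retains $329,661.42 − $85,711.97 = $243,949.45.

$243,949.45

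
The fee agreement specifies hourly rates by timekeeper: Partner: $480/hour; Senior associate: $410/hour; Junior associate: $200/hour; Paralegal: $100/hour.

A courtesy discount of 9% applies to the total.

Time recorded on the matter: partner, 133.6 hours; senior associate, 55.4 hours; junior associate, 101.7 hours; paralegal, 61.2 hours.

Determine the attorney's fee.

$103,104.82

Partner: 133.6 × $480 = $64,128.00
Senior associate: 55.4 × $410 = $22,714.00
Junior associate: 101.7 × $200 = $20,340.00
Paralegal: 61.2 × $100 = $6,120.00
Subtotal: $113,302.00
Less 9% discount: −$10,197.18
Total: $113,302.00 − $10,197.18 = $103,104.82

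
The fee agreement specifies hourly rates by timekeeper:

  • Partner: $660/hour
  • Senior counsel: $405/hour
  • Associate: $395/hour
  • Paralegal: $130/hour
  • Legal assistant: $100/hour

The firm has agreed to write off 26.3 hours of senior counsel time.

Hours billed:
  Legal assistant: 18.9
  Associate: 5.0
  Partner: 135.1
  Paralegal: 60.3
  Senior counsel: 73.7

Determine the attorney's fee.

Partner: 135.1 × $660 = $89,166.00
Senior counsel: 73.7 × $405 = $29,848.50
Associate: 5.0 × $395 = $1,975.00
Paralegal: 60.3 × $130 = $7,839.00
Legal assistant: 18.9 × $100 = $1,890.00
Subtotal: $130,718.50
Write-off: 26.3 × $405 = $10,651.50
Total: $130,718.50 − $10,651.50 = $120,067.00

$120,067.00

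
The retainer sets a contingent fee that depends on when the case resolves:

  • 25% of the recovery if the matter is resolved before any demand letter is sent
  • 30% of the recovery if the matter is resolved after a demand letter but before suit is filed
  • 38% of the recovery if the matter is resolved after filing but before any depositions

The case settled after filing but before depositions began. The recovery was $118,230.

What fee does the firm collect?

The matter settled after filing but before depositions began, so the 38% rate applies.
$118,230 × 38% = $44,927.40

$44,927.40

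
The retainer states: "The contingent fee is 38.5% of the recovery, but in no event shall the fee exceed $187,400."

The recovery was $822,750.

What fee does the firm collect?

38.5% of $822,750 = $316,758.75
That exceeds the $187,400 cap, so the fee is capped at $187,400.

$187,400.00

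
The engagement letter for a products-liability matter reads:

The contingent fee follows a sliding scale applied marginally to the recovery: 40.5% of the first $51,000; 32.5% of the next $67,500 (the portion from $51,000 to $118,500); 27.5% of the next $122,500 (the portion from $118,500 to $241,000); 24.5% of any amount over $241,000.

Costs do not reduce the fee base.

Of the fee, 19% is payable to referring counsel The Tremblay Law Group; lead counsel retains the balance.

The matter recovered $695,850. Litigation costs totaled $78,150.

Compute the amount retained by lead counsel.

Fee base is the gross recovery, $695,850; costs are reimbursed separately.
First $51,000 at 40.5% = $20,655.00
Next $67,500 at 32.5% = $21,937.50
Next $122,500 at 27.5% = $33,687.50
Remaining $454,850 at 24.5% = $111,438.25
Fee: $20,655.00 + $21,937.50 + $33,687.50 + $111,438.25 = $187,718.25
Referral share: 19% of $187,718.25 = $35,666.47; lead counsel retains $187,718.25 − $35,666.47 = $152,051.78.

$152,051.78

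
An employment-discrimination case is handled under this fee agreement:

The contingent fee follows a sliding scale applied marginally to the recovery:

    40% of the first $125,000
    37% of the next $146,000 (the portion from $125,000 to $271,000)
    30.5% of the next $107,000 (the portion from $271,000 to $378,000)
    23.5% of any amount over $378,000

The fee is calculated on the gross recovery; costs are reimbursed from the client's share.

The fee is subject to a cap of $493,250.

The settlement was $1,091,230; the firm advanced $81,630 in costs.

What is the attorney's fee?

$304,264.05

Fee base is the gross recovery, $1,091,230; costs are reimbursed separately.
First $125,000 at 40% = $50,000.00
Next $146,000 at 37% = $54,020.00
Next $107,000 at 30.5% = $32,635.00
Remaining $713,230 at 23.5% = $167,609.05
Fee: $50,000.00 + $54,020.00 + $32,635.00 + $167,609.05 = $304,264.05
$304,264.05 is under the $493,250 cap.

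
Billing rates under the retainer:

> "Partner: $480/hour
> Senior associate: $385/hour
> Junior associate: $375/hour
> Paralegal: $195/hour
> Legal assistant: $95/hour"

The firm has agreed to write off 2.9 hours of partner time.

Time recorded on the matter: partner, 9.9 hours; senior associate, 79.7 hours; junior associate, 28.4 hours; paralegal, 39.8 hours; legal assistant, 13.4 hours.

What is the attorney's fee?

$53,728.50

Partner: 9.9 × $480 = $4,752.00
Senior associate: 79.7 × $385 = $30,684.50
Junior associate: 28.4 × $375 = $10,650.00
Paralegal: 39.8 × $195 = $7,761.00
Legal assistant: 13.4 × $95 = $1,273.00
Subtotal: $55,120.50
Write-off: 2.9 × $480 = $1,392.00
Total: $55,120.50 − $1,392.00 = $53,728.50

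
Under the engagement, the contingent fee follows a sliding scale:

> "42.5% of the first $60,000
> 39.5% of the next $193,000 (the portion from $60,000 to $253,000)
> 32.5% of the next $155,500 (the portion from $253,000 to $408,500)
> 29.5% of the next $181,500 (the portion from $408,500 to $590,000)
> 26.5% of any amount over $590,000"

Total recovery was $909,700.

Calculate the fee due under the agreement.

$290,535.50

First $60,000 at 42.5% = $25,500.00
Next $193,000 at 39.5% = $76,235.00
Next $155,500 at 32.5% = $50,537.50
Next $181,500 at 29.5% = $53,542.50
Remaining $319,700 at 26.5% = $84,720.50
Fee: $25,500.00 + $76,235.00 + $50,537.50 + $53,542.50 + $84,720.50 = $290,535.50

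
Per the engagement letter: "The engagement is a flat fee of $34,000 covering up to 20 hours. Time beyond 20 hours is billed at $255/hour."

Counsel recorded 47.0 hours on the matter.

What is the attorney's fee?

$40,885.00

Flat fee: $34,000.00
Excess hours: 47.0 − 20 = 27.0
Overrun: 27.0 × $255 = $6,885.00
Total: $34,000.00 + $6,885.00 = $40,885.00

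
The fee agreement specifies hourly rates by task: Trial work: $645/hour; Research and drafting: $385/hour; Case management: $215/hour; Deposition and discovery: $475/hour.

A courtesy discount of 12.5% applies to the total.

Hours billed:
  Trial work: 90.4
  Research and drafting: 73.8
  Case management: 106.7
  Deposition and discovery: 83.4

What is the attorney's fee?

$130,616.94

Trial work: 90.4 × $645 = $58,308.00
Research and drafting: 73.8 × $385 = $28,413.00
Case management: 106.7 × $215 = $22,940.50
Deposition and discovery: 83.4 × $475 = $39,615.00
Subtotal: $149,276.50
Less 12.5% discount: −$18,659.56
Total: $149,276.50 − $18,659.56 = $130,616.94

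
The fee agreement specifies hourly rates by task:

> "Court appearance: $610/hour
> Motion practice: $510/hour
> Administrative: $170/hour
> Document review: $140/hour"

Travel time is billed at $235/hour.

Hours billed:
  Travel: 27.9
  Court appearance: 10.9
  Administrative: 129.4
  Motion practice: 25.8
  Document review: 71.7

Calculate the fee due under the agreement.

Court appearance: 10.9 × $610 = $6,649.00
Motion practice: 25.8 × $510 = $13,158.00
Administrative: 129.4 × $170 = $21,998.00
Document review: 71.7 × $140 = $10,038.00
Subtotal: $6,649.00 + $13,158.00 + $21,998.00 + $10,038.00 = $51,843.00
Travel: 27.9 × $235 = $6,556.50
Total: $51,843.00 + $6,556.50 = $58,399.50

$58,399.50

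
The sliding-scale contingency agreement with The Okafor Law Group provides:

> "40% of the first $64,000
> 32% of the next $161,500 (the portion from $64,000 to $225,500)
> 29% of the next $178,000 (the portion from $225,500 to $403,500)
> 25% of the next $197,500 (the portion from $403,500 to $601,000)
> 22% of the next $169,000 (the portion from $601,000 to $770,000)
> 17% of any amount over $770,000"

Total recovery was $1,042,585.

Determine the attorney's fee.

$261,794.45

First $64,000 at 40% = $25,600.00
Next $161,500 at 32% = $51,680.00
Next $178,000 at 29% = $51,620.00
Next $197,500 at 25% = $49,375.00
Next $169,000 at 22% = $37,180.00
Remaining $272,585 at 17% = $46,339.45
Fee: $25,600.00 + $51,680.00 + $51,620.00 + $49,375.00 + $37,180.00 + $46,339.45 = $261,794.45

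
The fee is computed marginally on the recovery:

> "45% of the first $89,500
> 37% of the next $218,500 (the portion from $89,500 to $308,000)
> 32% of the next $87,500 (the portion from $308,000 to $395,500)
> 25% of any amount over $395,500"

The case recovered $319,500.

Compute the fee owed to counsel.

First $89,500 at 45% = $40,275.00
Next $218,500 at 37% = $80,845.00
Remaining $11,500 at 32% = $3,680.00
Fee: $40,275.00 + $80,845.00 + $3,680.00 = $124,800.00

$124,800.00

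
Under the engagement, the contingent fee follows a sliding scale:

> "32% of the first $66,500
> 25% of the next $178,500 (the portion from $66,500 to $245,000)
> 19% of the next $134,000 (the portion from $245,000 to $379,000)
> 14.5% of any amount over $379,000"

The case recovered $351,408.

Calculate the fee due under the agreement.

First $66,500 at 32% = $21,280.00
Next $178,500 at 25% = $44,625.00
Remaining $106,408 at 19% = $20,217.52
Fee: $21,280.00 + $44,625.00 + $20,217.52 = $86,122.52

$86,122.52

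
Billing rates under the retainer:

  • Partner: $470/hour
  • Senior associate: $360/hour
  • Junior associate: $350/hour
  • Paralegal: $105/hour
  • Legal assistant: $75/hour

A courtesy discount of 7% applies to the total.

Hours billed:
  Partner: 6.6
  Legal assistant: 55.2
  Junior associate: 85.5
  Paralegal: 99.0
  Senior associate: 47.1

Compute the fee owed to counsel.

$60,001.74

Partner: 6.6 × $470 = $3,102.00
Senior associate: 47.1 × $360 = $16,956.00
Junior associate: 85.5 × $350 = $29,925.00
Paralegal: 99.0 × $105 = $10,395.00
Legal assistant: 55.2 × $75 = $4,140.00
Subtotal: $64,518.00
Less 7% discount: −$4,516.26
Total: $64,518.00 − $4,516.26 = $60,001.74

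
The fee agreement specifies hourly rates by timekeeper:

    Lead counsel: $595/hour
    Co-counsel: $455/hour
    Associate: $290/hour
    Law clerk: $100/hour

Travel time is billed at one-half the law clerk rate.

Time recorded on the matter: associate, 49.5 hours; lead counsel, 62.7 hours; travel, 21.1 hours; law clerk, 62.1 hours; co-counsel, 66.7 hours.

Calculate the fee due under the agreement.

Lead counsel: 62.7 × $595 = $37,306.50
Co-counsel: 66.7 × $455 = $30,348.50
Associate: 49.5 × $290 = $14,355.00
Law clerk: 62.1 × $100 = $6,210.00
Subtotal: $37,306.50 + $30,348.50 + $14,355.00 + $6,210.00 = $88,220.00
Travel: 21.1 × ($100 ÷ 2) = 21.1 × $50.00 = $1,055.00
Total: $88,220.00 + $1,055.00 = $89,275.00

$89,275.00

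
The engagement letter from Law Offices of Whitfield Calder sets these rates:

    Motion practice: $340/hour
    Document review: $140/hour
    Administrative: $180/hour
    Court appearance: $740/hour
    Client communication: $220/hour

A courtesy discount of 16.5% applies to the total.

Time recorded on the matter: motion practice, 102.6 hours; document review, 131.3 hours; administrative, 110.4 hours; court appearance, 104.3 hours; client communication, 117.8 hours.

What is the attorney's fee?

Motion practice: 102.6 × $340 = $34,884.00
Document review: 131.3 × $140 = $18,382.00
Administrative: 110.4 × $180 = $19,872.00
Court appearance: 104.3 × $740 = $77,182.00
Client communication: 117.8 × $220 = $25,916.00
Subtotal: $176,236.00
Less 16.5% discount: −$29,078.94
Total: $176,236.00 − $29,078.94 = $147,157.06

$147,157.06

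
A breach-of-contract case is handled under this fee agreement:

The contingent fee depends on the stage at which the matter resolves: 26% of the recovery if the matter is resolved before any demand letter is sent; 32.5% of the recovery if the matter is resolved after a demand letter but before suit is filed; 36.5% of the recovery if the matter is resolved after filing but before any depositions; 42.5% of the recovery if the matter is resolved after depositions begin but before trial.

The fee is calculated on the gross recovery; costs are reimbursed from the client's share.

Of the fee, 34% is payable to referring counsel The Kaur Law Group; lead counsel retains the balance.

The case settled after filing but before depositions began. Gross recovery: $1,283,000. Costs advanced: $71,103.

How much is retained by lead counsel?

Fee base is the gross recovery, $1,283,000; costs are reimbursed separately.
The matter settled after filing but before depositions began, so the 36.5% rate applies.
$1,283,000 × 36.5% = $468,295.00
Referral share: 34% of $468,295.00 = $159,220.30; lead counsel retains $468,295.00 − $159,220.30 = $309,074.70.

$309,074.70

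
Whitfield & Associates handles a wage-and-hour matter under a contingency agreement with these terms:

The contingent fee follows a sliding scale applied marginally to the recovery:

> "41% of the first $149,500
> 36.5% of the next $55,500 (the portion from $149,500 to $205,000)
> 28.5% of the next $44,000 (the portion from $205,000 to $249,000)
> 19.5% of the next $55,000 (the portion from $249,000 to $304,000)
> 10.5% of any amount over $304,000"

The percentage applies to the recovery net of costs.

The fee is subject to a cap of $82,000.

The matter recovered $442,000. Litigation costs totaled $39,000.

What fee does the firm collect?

Fee base (net of costs): $442,000 − $39,000 = $403,000
First $149,500 at 41% = $61,295.00
Next $55,500 at 36.5% = $20,257.50
Next $44,000 at 28.5% = $12,540.00
Next $55,000 at 19.5% = $10,725.00
Remaining $99,000 at 10.5% = $10,395.00
Fee: $61,295.00 + $20,257.50 + $12,540.00 + $10,725.00 + $10,395.00 = $115,212.50
$115,212.50 exceeds the $82,000 cap, so the fee is capped at $82,000.00.

$82,000.00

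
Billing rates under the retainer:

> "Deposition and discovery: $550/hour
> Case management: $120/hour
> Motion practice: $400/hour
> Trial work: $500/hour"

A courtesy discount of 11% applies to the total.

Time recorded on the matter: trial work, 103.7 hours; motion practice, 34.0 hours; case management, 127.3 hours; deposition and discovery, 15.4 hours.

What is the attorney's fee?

Deposition and discovery: 15.4 × $550 = $8,470.00
Case management: 127.3 × $120 = $15,276.00
Motion practice: 34.0 × $400 = $13,600.00
Trial work: 103.7 × $500 = $51,850.00
Subtotal: $89,196.00
Less 11% discount: −$9,811.56
Total: $89,196.00 − $9,811.56 = $79,384.44

$79,384.44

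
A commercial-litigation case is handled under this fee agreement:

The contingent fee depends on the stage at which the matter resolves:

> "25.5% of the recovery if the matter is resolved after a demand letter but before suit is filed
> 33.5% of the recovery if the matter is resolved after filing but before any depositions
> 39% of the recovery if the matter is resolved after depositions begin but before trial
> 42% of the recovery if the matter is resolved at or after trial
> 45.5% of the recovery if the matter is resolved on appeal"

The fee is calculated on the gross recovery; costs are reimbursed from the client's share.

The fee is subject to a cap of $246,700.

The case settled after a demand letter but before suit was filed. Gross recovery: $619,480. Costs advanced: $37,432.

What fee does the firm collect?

Fee base is the gross recovery, $619,480; costs are reimbursed separately.
The matter settled after a demand letter but before suit was filed, so the 25.5% rate applies.
$619,480 × 25.5% = $157,967.40
$157,967.40 is under the $246,700 cap.

$157,967.40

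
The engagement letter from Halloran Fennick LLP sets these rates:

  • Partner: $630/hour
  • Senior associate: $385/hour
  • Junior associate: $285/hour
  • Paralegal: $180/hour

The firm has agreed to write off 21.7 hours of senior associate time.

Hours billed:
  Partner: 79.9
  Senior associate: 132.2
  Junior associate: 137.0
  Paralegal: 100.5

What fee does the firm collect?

Partner: 79.9 × $630 = $50,337.00
Senior associate: 132.2 × $385 = $50,897.00
Junior associate: 137.0 × $285 = $39,045.00
Paralegal: 100.5 × $180 = $18,090.00
Subtotal: $158,369.00
Write-off: 21.7 × $385 = $8,354.50
Total: $158,369.00 − $8,354.50 = $150,014.50

$150,014.50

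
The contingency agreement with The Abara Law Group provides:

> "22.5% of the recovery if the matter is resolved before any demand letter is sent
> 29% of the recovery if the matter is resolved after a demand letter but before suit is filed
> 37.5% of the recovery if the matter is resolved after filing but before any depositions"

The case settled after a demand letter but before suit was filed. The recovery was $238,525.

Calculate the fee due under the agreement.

The matter settled after a demand letter but before suit was filed, so the 29% rate applies.
$238,525 × 29% = $69,172.25

$69,172.25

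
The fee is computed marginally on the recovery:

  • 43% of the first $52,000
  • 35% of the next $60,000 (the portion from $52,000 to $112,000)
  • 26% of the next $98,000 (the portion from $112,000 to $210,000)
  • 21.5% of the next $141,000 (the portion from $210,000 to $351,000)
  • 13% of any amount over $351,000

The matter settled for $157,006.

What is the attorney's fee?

First $52,000 at 43% = $22,360.00
Next $60,000 at 35% = $21,000.00
Remaining $45,006 at 26% = $11,701.56
Fee: $22,360.00 + $21,000.00 + $11,701.56 = $55,061.56

$55,061.56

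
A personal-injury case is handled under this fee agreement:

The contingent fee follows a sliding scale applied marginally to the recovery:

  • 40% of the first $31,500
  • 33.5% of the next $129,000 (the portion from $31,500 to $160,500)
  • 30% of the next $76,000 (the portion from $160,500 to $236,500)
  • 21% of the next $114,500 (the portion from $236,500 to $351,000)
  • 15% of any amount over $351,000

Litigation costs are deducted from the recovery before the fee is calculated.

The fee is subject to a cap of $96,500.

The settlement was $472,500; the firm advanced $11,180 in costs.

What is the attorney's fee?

$96,500.00

Fee base (net of costs): $472,500 − $11,180 = $461,320
First $31,500 at 40% = $12,600.00
Next $129,000 at 33.5% = $43,215.00
Next $76,000 at 30% = $22,800.00
Next $114,500 at 21% = $24,045.00
Remaining $110,320 at 15% = $16,548.00
Fee: $12,600.00 + $43,215.00 + $22,800.00 + $24,045.00 + $16,548.00 = $119,208.00
$119,208.00 exceeds the $96,500 cap, so the fee is capped at $96,500.00.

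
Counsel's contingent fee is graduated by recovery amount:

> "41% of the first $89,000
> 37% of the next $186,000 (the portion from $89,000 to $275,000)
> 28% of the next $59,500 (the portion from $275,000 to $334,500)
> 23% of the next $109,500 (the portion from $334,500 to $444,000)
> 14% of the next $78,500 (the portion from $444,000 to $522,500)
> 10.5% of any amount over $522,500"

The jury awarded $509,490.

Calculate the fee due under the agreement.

$156,323.60

First $89,000 at 41% = $36,490.00
Next $186,000 at 37% = $68,820.00
Next $59,500 at 28% = $16,660.00
Next $109,500 at 23% = $25,185.00
Remaining $65,490 at 14% = $9,168.60
Fee: $36,490.00 + $68,820.00 + $16,660.00 + $25,185.00 + $9,168.60 = $156,323.60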